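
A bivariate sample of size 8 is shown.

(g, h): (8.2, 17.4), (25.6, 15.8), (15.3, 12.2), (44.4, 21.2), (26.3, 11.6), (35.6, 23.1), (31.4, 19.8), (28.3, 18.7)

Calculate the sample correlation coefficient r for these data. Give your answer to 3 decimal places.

n = 8, Σg = 215.1, Σh = 139.8, Σg² = 6673.95, Σh² = 2560.58, Σgh = 3953.47
nΣgh − ΣgΣh = 31627.76 − 30070.98 = 1556.78
nΣg² − (Σg)² = 53391.6 − 46268.01 = 7123.59; nΣh² − (Σh)² = 20484.64 − 19544.04 = 940.6
r = 1556.78 / √(7123.59 × 940.6) = 1556.78 / 2588.5225 ≈ 0.601

0.601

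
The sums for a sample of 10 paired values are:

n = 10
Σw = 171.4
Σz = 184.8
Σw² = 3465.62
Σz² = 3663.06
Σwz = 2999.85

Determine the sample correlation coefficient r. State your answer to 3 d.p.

-0.463

r = (nΣwz − ΣwΣz) / √[(nΣw² − (Σw)²)(nΣz² − (Σz)²)]
Numerator: 10×2999.85 − 171.4×184.8 = -1676.22
Denominator: √[(34656.2 − 29377.96)(36630.6 − 34151.04)] = √[5278.24 × 2479.56] = 3617.6944
r = -1676.22 / 3617.6944 ≈ -0.463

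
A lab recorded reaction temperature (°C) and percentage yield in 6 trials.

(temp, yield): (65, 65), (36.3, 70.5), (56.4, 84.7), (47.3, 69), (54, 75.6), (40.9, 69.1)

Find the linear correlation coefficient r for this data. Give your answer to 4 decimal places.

0.1242

n = 6, Σx = 299.9, Σy = 433.9, Σx² = 15549.75, Σy² = 31620.51, Σxy = 21733.52
nΣxy − ΣxΣy = 130401.12 − 130126.61 = 274.51
nΣx² − (Σx)² = 93298.5 − 89940.01 = 3358.49; nΣy² − (Σy)² = 189723.06 − 188269.21 = 1453.85
r = 274.51 / √(3358.49 × 1453.85) = 274.51 / 2209.6924 ≈ 0.1242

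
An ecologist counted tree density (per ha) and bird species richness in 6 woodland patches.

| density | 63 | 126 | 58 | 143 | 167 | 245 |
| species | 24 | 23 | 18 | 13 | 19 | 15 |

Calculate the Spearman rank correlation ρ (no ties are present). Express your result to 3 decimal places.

-0.429

Rank density: 2, 3, 1, 4, 5, 6
Rank species: 6, 5, 3, 1, 4, 2
d = rank(density) − rank(species): -4, -2, -2, 3, 1, 4; Σd² = 50
ρ = 1 − 6Σd² / [n(n²−1)] = 1 − 6×50 / (6×35) = 1 − 300/210 ≈ -0.429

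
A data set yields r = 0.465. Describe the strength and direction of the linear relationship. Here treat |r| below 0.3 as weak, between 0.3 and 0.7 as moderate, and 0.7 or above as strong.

moderate positive

r = 0.465 > 0 so the relationship is positive.
|r| = 0.465, which falls in the moderate range.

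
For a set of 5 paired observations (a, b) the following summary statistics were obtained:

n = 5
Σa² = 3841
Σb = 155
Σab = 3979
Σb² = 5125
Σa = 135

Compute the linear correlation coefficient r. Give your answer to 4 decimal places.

-0.8226

r = (nΣab − ΣaΣb) / √[(nΣa² − (Σa)²)(nΣb² − (Σb)²)]
Numerator: 5×3979 − 135×155 = -1030
Denominator: √[(19205 − 18225)(25625 − 24025)] = √[980 × 1600] = 1252.1981
r = -1030 / 1252.1981 ≈ -0.8226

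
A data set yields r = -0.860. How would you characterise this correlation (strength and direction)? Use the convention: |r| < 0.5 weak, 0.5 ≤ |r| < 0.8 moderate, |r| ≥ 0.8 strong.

strong negative

r = -0.860 < 0 so the relationship is negative.
|r| = 0.860, which falls in the strong range.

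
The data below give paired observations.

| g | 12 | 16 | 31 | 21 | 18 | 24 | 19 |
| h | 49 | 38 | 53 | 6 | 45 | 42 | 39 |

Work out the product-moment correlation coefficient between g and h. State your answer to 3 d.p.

0.080

n = 7, Σg = 141, Σh = 272, Σg² = 3063, Σh² = 12000, Σgh = 5524
nΣgh − ΣgΣh = 38668 − 38352 = 316
nΣg² − (Σg)² = 21441 − 19881 = 1560; nΣh² − (Σh)² = 84000 − 73984 = 10016
r = 316 / √(1560 × 10016) = 316 / 3952.8420 ≈ 0.080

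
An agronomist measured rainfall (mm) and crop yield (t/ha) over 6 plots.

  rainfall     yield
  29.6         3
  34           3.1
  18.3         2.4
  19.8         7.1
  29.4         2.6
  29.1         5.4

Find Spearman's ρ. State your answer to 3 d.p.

0.086

Rank rainfall: 5, 6, 1, 2, 4, 3
Rank yield: 3, 4, 1, 6, 2, 5
d = rank(rainfall) − rank(yield): 2, 2, 0, -4, 2, -2; Σd² = 32
ρ = 1 − 6Σd² / [n(n²−1)] = 1 − 6×32 / (6×35) = 1 − 192/210 ≈ 0.086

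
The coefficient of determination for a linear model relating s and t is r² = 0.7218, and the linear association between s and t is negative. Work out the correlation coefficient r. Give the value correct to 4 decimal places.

|r| = √0.7218 = 0.8496
The association is negative, so r = −0.8496.

-0.8496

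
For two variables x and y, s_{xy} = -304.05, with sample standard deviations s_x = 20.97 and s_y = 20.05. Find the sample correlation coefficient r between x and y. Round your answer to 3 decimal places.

r = Cov(x,y) / (s_x · s_y) = -304.05 / (20.97 × 20.05)
  = -304.05 / 420.4485 ≈ -0.723

-0.723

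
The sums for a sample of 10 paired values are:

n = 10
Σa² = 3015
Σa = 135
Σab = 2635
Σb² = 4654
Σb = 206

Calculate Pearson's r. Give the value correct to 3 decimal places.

r = (nΣab − ΣaΣb) / √[(nΣa² − (Σa)²)(nΣb² − (Σb)²)]
Numerator: 10×2635 − 135×206 = -1460
Denominator: √[(30150 − 18225)(46540 − 42436)] = √[11925 × 4104] = 6995.7273
r = -1460 / 6995.7273 ≈ -0.209

-0.209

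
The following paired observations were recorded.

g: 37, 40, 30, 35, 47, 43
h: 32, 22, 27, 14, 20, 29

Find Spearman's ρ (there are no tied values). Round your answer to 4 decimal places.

-0.0286

Rank g: 3, 4, 1, 2, 6, 5
Rank h: 6, 3, 4, 1, 2, 5
d = rank(g) − rank(h): -3, 1, -3, 1, 4, 0; Σd² = 36
ρ = 1 − 6Σd² / [n(n²−1)] = 1 − 6×36 / (6×35) = 1 − 216/210 ≈ -0.0286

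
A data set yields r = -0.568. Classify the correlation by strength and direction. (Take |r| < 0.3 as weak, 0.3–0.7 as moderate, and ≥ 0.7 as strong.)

moderate negative

r = -0.568 < 0 so the relationship is negative.
|r| = 0.568, which falls in the moderate range.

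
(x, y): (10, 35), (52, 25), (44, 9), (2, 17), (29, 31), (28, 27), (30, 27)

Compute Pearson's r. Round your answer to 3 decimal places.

-0.237

n = 7, Σx = 195, Σy = 171, Σx² = 7269, Σy² = 4639, Σxy = 4545
nΣxy − ΣxΣy = 31815 − 33345 = -1530
nΣx² − (Σx)² = 50883 − 38025 = 12858; nΣy² − (Σy)² = 32473 − 29241 = 3232
r = -1530 / √(12858 × 3232) = -1530 / 6446.4762 ≈ -0.237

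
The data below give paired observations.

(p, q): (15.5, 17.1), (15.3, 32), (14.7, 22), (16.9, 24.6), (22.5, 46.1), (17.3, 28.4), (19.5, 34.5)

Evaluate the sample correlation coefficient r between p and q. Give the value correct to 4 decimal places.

0.8634

n = 7, Σp = 121.7, Σq = 204.7, Σp² = 2161.83, Σq² = 6527.59, Σpq = 3695.11
nΣpq − ΣpΣq = 25865.77 − 24911.99 = 953.78
nΣp² − (Σp)² = 15132.81 − 14810.89 = 321.92; nΣq² − (Σq)² = 45693.13 − 41902.09 = 3791.04
r = 953.78 / √(321.92 × 3791.04) = 953.78 / 1104.7224 ≈ 0.8634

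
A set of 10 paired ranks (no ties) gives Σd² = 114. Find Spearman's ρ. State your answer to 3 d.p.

0.309

ρ = 1 − 6Σd² / [n(n²−1)] = 1 − 6×114 / (10×99)
  = 1 − 684/990 = 1 − 0.6909 ≈ 0.309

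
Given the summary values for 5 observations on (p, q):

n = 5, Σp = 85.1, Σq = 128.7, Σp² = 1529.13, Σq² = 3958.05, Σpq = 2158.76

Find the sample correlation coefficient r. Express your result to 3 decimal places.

r = (nΣpq − ΣpΣq) / √[(nΣp² − (Σp)²)(nΣq² − (Σq)²)]
Numerator: 5×2158.76 − 85.1×128.7 = -158.57
Denominator: √[(7645.65 − 7242.01)(19790.25 − 16563.69)] = √[403.64 × 3226.56] = 1141.2137
r = -158.57 / 1141.2137 ≈ -0.139

-0.139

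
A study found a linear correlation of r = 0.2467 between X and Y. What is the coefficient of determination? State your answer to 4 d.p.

0.0609

r² = (0.2467)² = 0.0609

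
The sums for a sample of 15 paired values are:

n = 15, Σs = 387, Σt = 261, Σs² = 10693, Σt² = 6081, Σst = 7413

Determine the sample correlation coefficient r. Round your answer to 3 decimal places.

0.650

r = (nΣst − ΣsΣt) / √[(nΣs² − (Σs)²)(nΣt² − (Σt)²)]
Numerator: 15×7413 − 387×261 = 10188
Denominator: √[(160395 − 149769)(91215 − 68121)] = √[10626 × 23094] = 15665.1474
r = 10188 / 15665.1474 ≈ 0.650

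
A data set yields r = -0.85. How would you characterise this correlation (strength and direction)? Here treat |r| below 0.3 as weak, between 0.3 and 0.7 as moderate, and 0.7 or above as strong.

strong negative

r = -0.85 < 0 so the relationship is negative.
|r| = 0.85, which falls in the strong range.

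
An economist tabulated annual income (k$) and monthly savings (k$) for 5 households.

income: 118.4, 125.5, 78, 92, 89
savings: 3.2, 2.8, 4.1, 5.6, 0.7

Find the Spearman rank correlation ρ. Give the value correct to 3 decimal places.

-0.200

Rank income: 4, 5, 1, 3, 2
Rank savings: 3, 2, 4, 5, 1
d = rank(income) − rank(savings): 1, 3, -3, -2, 1; Σd² = 24
ρ = 1 − 6Σd² / [n(n²−1)] = 1 − 6×24 / (5×24) = 1 − 144/120 ≈ -0.200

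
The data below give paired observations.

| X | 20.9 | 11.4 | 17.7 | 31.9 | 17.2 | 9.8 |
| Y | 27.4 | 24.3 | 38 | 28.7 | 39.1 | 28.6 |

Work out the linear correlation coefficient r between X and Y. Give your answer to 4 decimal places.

n = 6, ΣX = 108.9, ΣY = 186.1, ΣX² = 2289.55, ΣY² = 5955.71, ΣXY = 3390.61
nΣXY − ΣXΣY = 20343.66 − 20266.29 = 77.37
nΣX² − (ΣX)² = 13737.3 − 11859.21 = 1878.09; nΣY² − (ΣY)² = 35734.26 − 34633.21 = 1101.05
r = 77.37 / √(1878.09 × 1101.05) = 77.37 / 1438.0094 ≈ 0.0538

0.0538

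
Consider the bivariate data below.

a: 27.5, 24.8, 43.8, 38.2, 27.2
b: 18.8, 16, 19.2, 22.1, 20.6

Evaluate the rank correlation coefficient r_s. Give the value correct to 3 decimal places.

Rank a: 3, 1, 5, 4, 2
Rank b: 2, 1, 3, 5, 4
d = rank(a) − rank(b): 1, 0, 2, -1, -2; Σd² = 10
ρ = 1 − 6Σd² / [n(n²−1)] = 1 − 6×10 / (5×24) = 1 − 60/120 ≈ 0.500

0.500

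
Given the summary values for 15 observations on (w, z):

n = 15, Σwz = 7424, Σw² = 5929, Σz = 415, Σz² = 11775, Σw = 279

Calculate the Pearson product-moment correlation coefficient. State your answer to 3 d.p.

r = (nΣwz − ΣwΣz) / √[(nΣw² − (Σw)²)(nΣz² − (Σz)²)]
Numerator: 15×7424 − 279×415 = -4425
Denominator: √[(88935 − 77841)(176625 − 172225)] = √[11094 × 4400] = 6986.6730
r = -4425 / 6986.6730 ≈ -0.633

-0.633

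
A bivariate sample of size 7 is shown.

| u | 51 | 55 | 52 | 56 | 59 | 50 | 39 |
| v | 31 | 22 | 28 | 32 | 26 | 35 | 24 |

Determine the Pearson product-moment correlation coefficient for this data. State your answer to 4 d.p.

n = 7, Σu = 362, Σv = 198, Σu² = 18968, Σv² = 5730, Σuv = 10259
nΣuv − ΣuΣv = 71813 − 71676 = 137
nΣu² − (Σu)² = 132776 − 131044 = 1732; nΣv² − (Σv)² = 40110 − 39204 = 906
r = 137 / √(1732 × 906) = 137 / 1252.6739 ≈ 0.1094

0.1094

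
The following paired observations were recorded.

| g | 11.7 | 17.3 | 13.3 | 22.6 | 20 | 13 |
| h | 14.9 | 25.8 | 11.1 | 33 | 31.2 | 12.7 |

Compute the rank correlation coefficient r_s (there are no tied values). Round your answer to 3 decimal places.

Rank g: 1, 4, 3, 6, 5, 2
Rank h: 3, 4, 1, 6, 5, 2
d = rank(g) − rank(h): -2, 0, 2, 0, 0, 0; Σd² = 8
ρ = 1 − 6Σd² / [n(n²−1)] = 1 − 6×8 / (6×35) = 1 − 48/210 ≈ 0.771

0.771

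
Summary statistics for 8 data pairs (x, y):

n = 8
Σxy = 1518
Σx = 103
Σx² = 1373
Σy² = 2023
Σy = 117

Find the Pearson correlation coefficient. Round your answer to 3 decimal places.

0.096

r = (nΣxy − ΣxΣy) / √[(nΣx² − (Σx)²)(nΣy² − (Σy)²)]
Numerator: 8×1518 − 103×117 = 93
Denominator: √[(10984 − 10609)(16184 − 13689)] = √[375 × 2495] = 967.2771
r = 93 / 967.2771 ≈ 0.096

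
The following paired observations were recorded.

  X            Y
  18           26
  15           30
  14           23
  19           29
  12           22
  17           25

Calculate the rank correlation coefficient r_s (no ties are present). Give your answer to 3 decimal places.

0.657

Rank X: 5, 3, 2, 6, 1, 4
Rank Y: 4, 6, 2, 5, 1, 3
d = rank(X) − rank(Y): 1, -3, 0, 1, 0, 1; Σd² = 12
ρ = 1 − 6Σd² / [n(n²−1)] = 1 − 6×12 / (6×35) = 1 − 72/210 ≈ 0.657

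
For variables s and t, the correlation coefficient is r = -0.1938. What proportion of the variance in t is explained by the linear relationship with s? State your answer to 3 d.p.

0.038

r² = (-0.1938)² = 0.038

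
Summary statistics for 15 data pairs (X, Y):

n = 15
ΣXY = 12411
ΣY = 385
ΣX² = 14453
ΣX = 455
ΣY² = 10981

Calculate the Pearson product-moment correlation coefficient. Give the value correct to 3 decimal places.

0.866

r = (nΣXY − ΣXΣY) / √[(nΣX² − (ΣX)²)(nΣY² − (ΣY)²)]
Numerator: 15×12411 − 455×385 = 10990
Denominator: √[(216795 − 207025)(164715 − 148225)] = √[9770 × 16490] = 12692.8050
r = 10990 / 12692.8050 ≈ 0.866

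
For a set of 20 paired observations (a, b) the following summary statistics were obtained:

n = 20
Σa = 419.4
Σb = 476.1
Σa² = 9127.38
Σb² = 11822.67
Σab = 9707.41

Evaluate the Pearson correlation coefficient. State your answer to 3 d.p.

r = (nΣab − ΣaΣb) / √[(nΣa² − (Σa)²)(nΣb² − (Σb)²)]
Numerator: 20×9707.41 − 419.4×476.1 = -5528.14
Denominator: √[(182547.6 − 175896.36)(236453.4 − 226671.21)] = √[6651.24 × 9782.19] = 8066.2069
r = -5528.14 / 8066.2069 ≈ -0.685

-0.685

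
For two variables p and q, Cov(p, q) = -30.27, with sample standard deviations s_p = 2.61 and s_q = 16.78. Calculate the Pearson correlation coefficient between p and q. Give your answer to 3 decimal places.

-0.691

r = Cov(p,q) / (s_p · s_q) = -30.27 / (2.61 × 16.78)
  = -30.27 / 43.7958 ≈ -0.691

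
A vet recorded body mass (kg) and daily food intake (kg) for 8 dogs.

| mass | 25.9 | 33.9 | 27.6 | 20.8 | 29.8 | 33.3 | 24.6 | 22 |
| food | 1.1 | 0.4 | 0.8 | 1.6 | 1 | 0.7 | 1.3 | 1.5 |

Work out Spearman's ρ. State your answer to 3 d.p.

Rank mass: 4, 8, 5, 1, 6, 7, 3, 2
Rank food: 5, 1, 3, 8, 4, 2, 6, 7
d = rank(mass) − rank(food): -1, 7, 2, -7, 2, 5, -3, -5; Σd² = 166
ρ = 1 − 6Σd² / [n(n²−1)] = 1 − 6×166 / (8×63) = 1 − 996/504 ≈ -0.976

-0.976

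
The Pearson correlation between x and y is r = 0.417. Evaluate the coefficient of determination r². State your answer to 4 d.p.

0.1739

r² = (0.417)² = 0.1739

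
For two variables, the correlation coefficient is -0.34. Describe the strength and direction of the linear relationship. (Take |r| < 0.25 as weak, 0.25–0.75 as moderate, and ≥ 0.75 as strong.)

moderate negative

r = -0.34 < 0 so the relationship is negative.
|r| = 0.34, which falls in the moderate range.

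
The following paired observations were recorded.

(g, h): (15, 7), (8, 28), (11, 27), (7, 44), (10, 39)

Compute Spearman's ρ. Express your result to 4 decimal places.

-0.9000

Rank g: 5, 2, 4, 1, 3
Rank h: 1, 3, 2, 5, 4
d = rank(g) − rank(h): 4, -1, 2, -4, -1; Σd² = 38
ρ = 1 − 6Σd² / [n(n²−1)] = 1 − 6×38 / (5×24) = 1 − 228/120 ≈ -0.9000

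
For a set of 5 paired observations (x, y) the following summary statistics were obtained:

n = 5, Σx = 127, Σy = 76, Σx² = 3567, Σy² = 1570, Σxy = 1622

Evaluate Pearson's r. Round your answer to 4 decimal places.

-0.8198

r = (nΣxy − ΣxΣy) / √[(nΣx² − (Σx)²)(nΣy² − (Σy)²)]
Numerator: 5×1622 − 127×76 = -1542
Denominator: √[(17835 − 16129)(7850 − 5776)] = √[1706 × 2074] = 1881.0221
r = -1542 / 1881.0221 ≈ -0.8198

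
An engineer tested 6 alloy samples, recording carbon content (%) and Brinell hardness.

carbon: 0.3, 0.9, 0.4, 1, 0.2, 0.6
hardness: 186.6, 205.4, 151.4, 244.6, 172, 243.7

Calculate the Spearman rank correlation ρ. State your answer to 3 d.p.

Rank carbon: 2, 5, 3, 6, 1, 4
Rank hardness: 3, 4, 1, 6, 2, 5
d = rank(carbon) − rank(hardness): -1, 1, 2, 0, -1, -1; Σd² = 8
ρ = 1 − 6Σd² / [n(n²−1)] = 1 − 6×8 / (6×35) = 1 − 48/210 ≈ 0.771

0.771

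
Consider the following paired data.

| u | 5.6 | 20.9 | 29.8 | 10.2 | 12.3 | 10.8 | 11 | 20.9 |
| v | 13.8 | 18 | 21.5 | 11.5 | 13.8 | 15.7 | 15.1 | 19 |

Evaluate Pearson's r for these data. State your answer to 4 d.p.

0.9072

n = 8, Σu = 121.5, Σv = 128.4, Σu² = 2285.99, Σv² = 2134.88, Σuv = 2113.98
nΣuv − ΣuΣv = 16911.84 − 15600.6 = 1311.24
nΣu² − (Σu)² = 18287.92 − 14762.25 = 3525.67; nΣv² − (Σv)² = 17079.04 − 16486.56 = 592.48
r = 1311.24 / √(3525.67 × 592.48) = 1311.24 / 1445.2989 ≈ 0.9072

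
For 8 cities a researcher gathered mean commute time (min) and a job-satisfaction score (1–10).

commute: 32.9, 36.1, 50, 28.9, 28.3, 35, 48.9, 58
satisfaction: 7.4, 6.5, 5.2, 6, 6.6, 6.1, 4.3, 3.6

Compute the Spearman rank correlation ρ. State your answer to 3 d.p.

Rank commute: 3, 5, 7, 2, 1, 4, 6, 8
Rank satisfaction: 8, 6, 3, 4, 7, 5, 2, 1
d = rank(commute) − rank(satisfaction): -5, -1, 4, -2, -6, -1, 4, 7; Σd² = 148
ρ = 1 − 6Σd² / [n(n²−1)] = 1 − 6×148 / (8×63) = 1 − 888/504 ≈ -0.762

-0.762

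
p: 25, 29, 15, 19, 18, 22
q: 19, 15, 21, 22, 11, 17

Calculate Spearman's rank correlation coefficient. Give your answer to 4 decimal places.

-0.2571

Rank p: 5, 6, 1, 3, 2, 4
Rank q: 4, 2, 5, 6, 1, 3
d = rank(p) − rank(q): 1, 4, -4, -3, 1, 1; Σd² = 44
ρ = 1 − 6Σd² / [n(n²−1)] = 1 − 6×44 / (6×35) = 1 − 264/210 ≈ -0.2571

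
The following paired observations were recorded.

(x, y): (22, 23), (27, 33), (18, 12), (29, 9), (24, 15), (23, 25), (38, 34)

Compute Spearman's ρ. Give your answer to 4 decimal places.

Rank x: 2, 5, 1, 6, 4, 3, 7
Rank y: 4, 6, 2, 1, 3, 5, 7
d = rank(x) − rank(y): -2, -1, -1, 5, 1, -2, 0; Σd² = 36
ρ = 1 − 6Σd² / [n(n²−1)] = 1 − 6×36 / (7×48) = 1 − 216/336 ≈ 0.3571

0.3571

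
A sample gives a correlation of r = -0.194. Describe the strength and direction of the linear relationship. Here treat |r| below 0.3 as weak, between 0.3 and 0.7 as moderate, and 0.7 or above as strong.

r = -0.194 < 0 so the relationship is negative.
|r| = 0.194, which falls in the weak range.

weak negative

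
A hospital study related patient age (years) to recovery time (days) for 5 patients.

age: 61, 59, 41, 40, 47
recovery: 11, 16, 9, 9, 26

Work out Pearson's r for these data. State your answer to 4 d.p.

n = 5, Σx = 248, Σy = 71, Σx² = 12692, Σy² = 1215, Σxy = 3566
nΣxy − ΣxΣy = 17830 − 17608 = 222
nΣx² − (Σx)² = 63460 − 61504 = 1956; nΣy² − (Σy)² = 6075 − 5041 = 1034
r = 222 / √(1956 × 1034) = 222 / 1422.1477 ≈ 0.1561

0.1561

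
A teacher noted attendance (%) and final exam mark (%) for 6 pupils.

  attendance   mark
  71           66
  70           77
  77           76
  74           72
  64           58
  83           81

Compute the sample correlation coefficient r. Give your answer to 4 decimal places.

0.8402

n = 6, Σx = 439, Σy = 430, Σx² = 32331, Σy² = 31170, Σxy = 31691
nΣxy − ΣxΣy = 190146 − 188770 = 1376
nΣx² − (Σx)² = 193986 − 192721 = 1265; nΣy² − (Σy)² = 187020 − 184900 = 2120
r = 1376 / √(1265 × 2120) = 1376 / 1637.6202 ≈ 0.8402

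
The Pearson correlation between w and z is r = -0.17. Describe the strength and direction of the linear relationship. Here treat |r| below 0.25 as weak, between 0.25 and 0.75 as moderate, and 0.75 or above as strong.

r = -0.17 < 0 so the relationship is negative.
|r| = 0.17, which falls in the weak range.

weak negative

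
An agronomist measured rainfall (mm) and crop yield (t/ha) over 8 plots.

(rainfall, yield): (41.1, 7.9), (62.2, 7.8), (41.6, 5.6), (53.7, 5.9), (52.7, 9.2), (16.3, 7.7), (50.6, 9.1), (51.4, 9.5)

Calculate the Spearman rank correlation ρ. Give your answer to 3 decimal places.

Rank rainfall: 2, 8, 3, 7, 6, 1, 4, 5
Rank yield: 5, 4, 1, 2, 7, 3, 6, 8
d = rank(rainfall) − rank(yield): -3, 4, 2, 5, -1, -2, -2, -3; Σd² = 72
ρ = 1 − 6Σd² / [n(n²−1)] = 1 − 6×72 / (8×63) = 1 − 432/504 ≈ 0.143

0.143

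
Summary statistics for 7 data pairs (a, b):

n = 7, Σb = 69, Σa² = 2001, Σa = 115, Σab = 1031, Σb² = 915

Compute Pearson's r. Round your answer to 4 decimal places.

-0.6332

r = (nΣab − ΣaΣb) / √[(nΣa² − (Σa)²)(nΣb² − (Σb)²)]
Numerator: 7×1031 − 115×69 = -718
Denominator: √[(14007 − 13225)(6405 − 4761)] = √[782 × 1644] = 1133.8466
r = -718 / 1133.8466 ≈ -0.6332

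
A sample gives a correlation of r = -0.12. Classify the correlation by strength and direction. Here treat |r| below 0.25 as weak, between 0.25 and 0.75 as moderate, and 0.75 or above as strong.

weak negative

r = -0.12 < 0 so the relationship is negative.
|r| = 0.12, which falls in the weak range.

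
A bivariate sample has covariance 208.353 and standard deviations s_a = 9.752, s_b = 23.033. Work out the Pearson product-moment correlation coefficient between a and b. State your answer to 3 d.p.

0.928

r = Cov(a,b) / (s_a · s_b) = 208.353 / (9.752 × 23.033)
  = 208.353 / 224.6178 ≈ 0.928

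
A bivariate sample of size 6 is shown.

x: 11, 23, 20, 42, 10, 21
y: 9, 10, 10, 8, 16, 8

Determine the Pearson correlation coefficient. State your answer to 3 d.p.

-0.568

n = 6, Σx = 127, Σy = 61, Σx² = 3355, Σy² = 665, Σxy = 1193
nΣxy − ΣxΣy = 7158 − 7747 = -589
nΣx² − (Σx)² = 20130 − 16129 = 4001; nΣy² − (Σy)² = 3990 − 3721 = 269
r = -589 / √(4001 × 269) = -589 / 1037.4339 ≈ -0.568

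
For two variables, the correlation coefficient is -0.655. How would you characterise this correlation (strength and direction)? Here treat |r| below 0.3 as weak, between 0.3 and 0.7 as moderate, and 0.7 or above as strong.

r = -0.655 < 0 so the relationship is negative.
|r| = 0.655, which falls in the moderate range.

moderate negative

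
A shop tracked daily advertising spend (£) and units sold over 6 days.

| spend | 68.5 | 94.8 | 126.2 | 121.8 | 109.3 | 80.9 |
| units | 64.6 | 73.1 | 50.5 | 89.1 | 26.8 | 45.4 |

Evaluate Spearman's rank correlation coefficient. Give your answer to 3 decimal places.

Rank spend: 1, 3, 6, 5, 4, 2
Rank units: 4, 5, 3, 6, 1, 2
d = rank(spend) − rank(units): -3, -2, 3, -1, 3, 0; Σd² = 32
ρ = 1 − 6Σd² / [n(n²−1)] = 1 − 6×32 / (6×35) = 1 − 192/210 ≈ 0.086

0.086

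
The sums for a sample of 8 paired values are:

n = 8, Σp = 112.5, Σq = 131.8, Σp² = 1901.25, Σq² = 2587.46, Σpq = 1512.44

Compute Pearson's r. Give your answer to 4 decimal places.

-0.9357

r = (nΣpq − ΣpΣq) / √[(nΣp² − (Σp)²)(nΣq² − (Σq)²)]
Numerator: 8×1512.44 − 112.5×131.8 = -2727.98
Denominator: √[(15210 − 12656.25)(20699.68 − 17371.24)] = √[2553.75 × 3328.44] = 2915.4766
r = -2727.98 / 2915.4766 ≈ -0.9357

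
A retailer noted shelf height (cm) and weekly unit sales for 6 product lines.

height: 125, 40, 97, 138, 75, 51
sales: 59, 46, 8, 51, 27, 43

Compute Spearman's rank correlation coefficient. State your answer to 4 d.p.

0.3714

Rank height: 5, 1, 4, 6, 3, 2
Rank sales: 6, 4, 1, 5, 2, 3
d = rank(height) − rank(sales): -1, -3, 3, 1, 1, -1; Σd² = 22
ρ = 1 − 6Σd² / [n(n²−1)] = 1 − 6×22 / (6×35) = 1 − 132/210 ≈ 0.3714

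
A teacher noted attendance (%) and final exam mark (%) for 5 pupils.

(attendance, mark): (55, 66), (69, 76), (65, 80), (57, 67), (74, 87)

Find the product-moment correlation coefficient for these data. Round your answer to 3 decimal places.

0.941

n = 5, Σx = 320, Σy = 376, Σx² = 20736, Σy² = 28590, Σxy = 24331
nΣxy − ΣxΣy = 121655 − 120320 = 1335
nΣx² − (Σx)² = 103680 − 102400 = 1280; nΣy² − (Σy)² = 142950 − 141376 = 1574
r = 1335 / √(1280 × 1574) = 1335 / 1419.4083 ≈ 0.941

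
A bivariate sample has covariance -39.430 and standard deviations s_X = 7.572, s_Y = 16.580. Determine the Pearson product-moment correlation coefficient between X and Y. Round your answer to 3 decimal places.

-0.314

r = Cov(X,Y) / (s_X · s_Y) = -39.430 / (7.572 × 16.580)
  = -39.430 / 125.5438 ≈ -0.314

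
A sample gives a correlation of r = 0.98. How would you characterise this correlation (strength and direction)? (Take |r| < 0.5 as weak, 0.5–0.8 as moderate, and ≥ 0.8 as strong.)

strong positive

r = 0.98 > 0 so the relationship is positive.
|r| = 0.98, which falls in the strong range.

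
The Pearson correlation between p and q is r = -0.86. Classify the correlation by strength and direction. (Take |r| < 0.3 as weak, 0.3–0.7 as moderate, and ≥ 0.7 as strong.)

strong negative

r = -0.86 < 0 so the relationship is negative.
|r| = 0.86, which falls in the strong range.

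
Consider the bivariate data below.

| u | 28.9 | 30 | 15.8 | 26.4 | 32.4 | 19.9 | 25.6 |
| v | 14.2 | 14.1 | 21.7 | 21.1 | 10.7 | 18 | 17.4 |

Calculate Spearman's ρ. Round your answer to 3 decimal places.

Rank u: 5, 6, 1, 4, 7, 2, 3
Rank v: 3, 2, 7, 6, 1, 5, 4
d = rank(u) − rank(v): 2, 4, -6, -2, 6, -3, -1; Σd² = 106
ρ = 1 − 6Σd² / [n(n²−1)] = 1 − 6×106 / (7×48) = 1 − 636/336 ≈ -0.893

-0.893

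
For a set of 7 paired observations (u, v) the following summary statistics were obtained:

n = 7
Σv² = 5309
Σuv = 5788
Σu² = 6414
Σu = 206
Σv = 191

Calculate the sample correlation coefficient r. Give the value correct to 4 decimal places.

r = (nΣuv − ΣuΣv) / √[(nΣu² − (Σu)²)(nΣv² − (Σv)²)]
Numerator: 7×5788 − 206×191 = 1170
Denominator: √[(44898 − 42436)(37163 − 36481)] = √[2462 × 682] = 1295.7947
r = 1170 / 1295.7947 ≈ 0.9029

0.9029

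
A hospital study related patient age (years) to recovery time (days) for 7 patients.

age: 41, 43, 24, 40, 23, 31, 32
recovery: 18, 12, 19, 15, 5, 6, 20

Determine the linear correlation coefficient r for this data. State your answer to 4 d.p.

n = 7, Σx = 234, Σy = 95, Σx² = 8220, Σy² = 1515, Σxy = 3251
nΣxy − ΣxΣy = 22757 − 22230 = 527
nΣx² − (Σx)² = 57540 − 54756 = 2784; nΣy² − (Σy)² = 10605 − 9025 = 1580
r = 527 / √(2784 × 1580) = 527 / 2097.3126 ≈ 0.2513

0.2513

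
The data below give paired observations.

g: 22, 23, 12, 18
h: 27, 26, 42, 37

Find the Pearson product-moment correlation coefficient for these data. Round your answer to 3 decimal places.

-0.969

n = 4, Σg = 75, Σh = 132, Σg² = 1481, Σh² = 4538, Σgh = 2362
nΣgh − ΣgΣh = 9448 − 9900 = -452
nΣg² − (Σg)² = 5924 − 5625 = 299; nΣh² − (Σh)² = 18152 − 17424 = 728
r = -452 / √(299 × 728) = -452 / 466.5533 ≈ -0.969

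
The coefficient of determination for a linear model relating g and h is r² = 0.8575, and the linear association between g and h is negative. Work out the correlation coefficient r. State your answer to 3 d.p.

|r| = √0.8575 = 0.926
The association is negative, so r = −0.926.

-0.926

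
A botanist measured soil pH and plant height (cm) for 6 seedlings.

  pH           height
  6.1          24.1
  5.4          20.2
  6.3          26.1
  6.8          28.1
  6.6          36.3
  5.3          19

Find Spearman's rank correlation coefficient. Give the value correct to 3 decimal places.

Rank pH: 3, 2, 4, 6, 5, 1
Rank height: 3, 2, 4, 5, 6, 1
d = rank(pH) − rank(height): 0, 0, 0, 1, -1, 0; Σd² = 2
ρ = 1 − 6Σd² / [n(n²−1)] = 1 − 6×2 / (6×35) = 1 − 12/210 ≈ 0.943

0.943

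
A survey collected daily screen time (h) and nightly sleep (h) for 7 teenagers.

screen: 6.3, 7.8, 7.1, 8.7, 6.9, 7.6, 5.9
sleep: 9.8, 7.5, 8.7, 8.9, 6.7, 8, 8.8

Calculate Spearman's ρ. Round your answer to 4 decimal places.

Rank screen: 2, 6, 4, 7, 3, 5, 1
Rank sleep: 7, 2, 4, 6, 1, 3, 5
d = rank(screen) − rank(sleep): -5, 4, 0, 1, 2, 2, -4; Σd² = 66
ρ = 1 − 6Σd² / [n(n²−1)] = 1 − 6×66 / (7×48) = 1 − 396/336 ≈ -0.1786

-0.1786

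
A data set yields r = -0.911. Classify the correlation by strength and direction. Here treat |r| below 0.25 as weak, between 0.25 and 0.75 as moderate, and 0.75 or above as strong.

r = -0.911 < 0 so the relationship is negative.
|r| = 0.911, which falls in the strong range.

strong negative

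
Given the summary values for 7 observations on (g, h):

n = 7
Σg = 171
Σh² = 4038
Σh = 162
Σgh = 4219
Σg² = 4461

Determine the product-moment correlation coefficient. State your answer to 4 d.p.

r = (nΣgh − ΣgΣh) / √[(nΣg² − (Σg)²)(nΣh² − (Σh)²)]
Numerator: 7×4219 − 171×162 = 1831
Denominator: √[(31227 − 29241)(28266 − 26244)] = √[1986 × 2022] = 2003.9192
r = 1831 / 2003.9192 ≈ 0.9137

0.9137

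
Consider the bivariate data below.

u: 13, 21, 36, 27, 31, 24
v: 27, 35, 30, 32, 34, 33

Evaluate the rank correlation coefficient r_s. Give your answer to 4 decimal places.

0.0286

Rank u: 1, 2, 6, 4, 5, 3
Rank v: 1, 6, 2, 3, 5, 4
d = rank(u) − rank(v): 0, -4, 4, 1, 0, -1; Σd² = 34
ρ = 1 − 6Σd² / [n(n²−1)] = 1 − 6×34 / (6×35) = 1 − 204/210 ≈ 0.0286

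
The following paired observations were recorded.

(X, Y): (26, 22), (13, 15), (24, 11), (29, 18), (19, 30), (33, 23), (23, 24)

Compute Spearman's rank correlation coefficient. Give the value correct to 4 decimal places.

-0.0357

Rank X: 5, 1, 4, 6, 2, 7, 3
Rank Y: 4, 2, 1, 3, 7, 5, 6
d = rank(X) − rank(Y): 1, -1, 3, 3, -5, 2, -3; Σd² = 58
ρ = 1 − 6Σd² / [n(n²−1)] = 1 − 6×58 / (7×48) = 1 − 348/336 ≈ -0.0357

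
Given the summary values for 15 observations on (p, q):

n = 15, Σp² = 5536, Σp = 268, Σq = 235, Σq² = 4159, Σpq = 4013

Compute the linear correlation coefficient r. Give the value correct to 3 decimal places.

r = (nΣpq − ΣpΣq) / √[(nΣp² − (Σp)²)(nΣq² − (Σq)²)]
Numerator: 15×4013 − 268×235 = -2785
Denominator: √[(83040 − 71824)(62385 − 55225)] = √[11216 × 7160] = 8961.3927
r = -2785 / 8961.3927 ≈ -0.311

-0.311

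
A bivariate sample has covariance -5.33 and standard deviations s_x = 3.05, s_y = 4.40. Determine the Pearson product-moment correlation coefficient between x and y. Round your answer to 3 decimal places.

-0.397

r = Cov(x,y) / (s_x · s_y) = -5.33 / (3.05 × 4.40)
  = -5.33 / 13.4200 ≈ -0.397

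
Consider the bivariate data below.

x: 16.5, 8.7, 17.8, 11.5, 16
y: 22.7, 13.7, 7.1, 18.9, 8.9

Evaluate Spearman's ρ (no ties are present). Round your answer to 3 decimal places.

-0.300

Rank x: 4, 1, 5, 2, 3
Rank y: 5, 3, 1, 4, 2
d = rank(x) − rank(y): -1, -2, 4, -2, 1; Σd² = 26
ρ = 1 − 6Σd² / [n(n²−1)] = 1 − 6×26 / (5×24) = 1 − 156/120 ≈ -0.300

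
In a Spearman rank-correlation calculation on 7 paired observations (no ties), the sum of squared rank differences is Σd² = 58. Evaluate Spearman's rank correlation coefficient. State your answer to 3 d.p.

ρ = 1 − 6Σd² / [n(n²−1)] = 1 − 6×58 / (7×48)
  = 1 − 348/336 = 1 − 1.0357 ≈ -0.036

-0.036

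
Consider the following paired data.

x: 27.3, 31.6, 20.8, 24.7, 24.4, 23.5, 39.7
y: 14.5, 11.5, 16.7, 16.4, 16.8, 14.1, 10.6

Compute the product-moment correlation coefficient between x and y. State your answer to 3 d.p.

-0.888

n = 7, Σx = 192, Σy = 100.6, Σx² = 5510.28, Σy² = 1483.76, Σxy = 2673.78
nΣxy − ΣxΣy = 18716.46 − 19315.2 = -598.74
nΣx² − (Σx)² = 38571.96 − 36864 = 1707.96; nΣy² − (Σy)² = 10386.32 − 10120.36 = 265.96
r = -598.74 / √(1707.96 × 265.96) = -598.74 / 673.9800 ≈ -0.888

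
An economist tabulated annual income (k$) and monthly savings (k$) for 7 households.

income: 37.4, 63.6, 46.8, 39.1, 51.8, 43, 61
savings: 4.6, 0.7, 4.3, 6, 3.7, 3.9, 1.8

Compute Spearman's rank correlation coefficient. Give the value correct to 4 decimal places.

Rank income: 1, 7, 4, 2, 5, 3, 6
Rank savings: 6, 1, 5, 7, 3, 4, 2
d = rank(income) − rank(savings): -5, 6, -1, -5, 2, -1, 4; Σd² = 108
ρ = 1 − 6Σd² / [n(n²−1)] = 1 − 6×108 / (7×48) = 1 − 648/336 ≈ -0.9286

-0.9286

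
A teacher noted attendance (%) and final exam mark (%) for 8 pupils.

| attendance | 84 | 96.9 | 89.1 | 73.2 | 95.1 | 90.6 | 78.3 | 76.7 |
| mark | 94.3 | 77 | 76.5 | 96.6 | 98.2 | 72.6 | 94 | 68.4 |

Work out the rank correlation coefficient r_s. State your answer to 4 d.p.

0.0238

Rank attendance: 4, 8, 5, 1, 7, 6, 3, 2
Rank mark: 6, 4, 3, 7, 8, 2, 5, 1
d = rank(attendance) − rank(mark): -2, 4, 2, -6, -1, 4, -2, 1; Σd² = 82
ρ = 1 − 6Σd² / [n(n²−1)] = 1 − 6×82 / (8×63) = 1 − 492/504 ≈ 0.0238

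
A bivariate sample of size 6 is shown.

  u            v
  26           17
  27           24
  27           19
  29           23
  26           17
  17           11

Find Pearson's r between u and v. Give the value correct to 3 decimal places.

n = 6, Σu = 152, Σv = 111, Σu² = 3940, Σv² = 2165, Σuv = 2899
nΣuv − ΣuΣv = 17394 − 16872 = 522
nΣu² − (Σu)² = 23640 − 23104 = 536; nΣv² − (Σv)² = 12990 − 12321 = 669
r = 522 / √(536 × 669) = 522 / 598.8188 ≈ 0.872

0.872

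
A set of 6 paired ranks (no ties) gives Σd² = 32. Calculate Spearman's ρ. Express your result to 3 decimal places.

ρ = 1 − 6Σd² / [n(n²−1)] = 1 − 6×32 / (6×35)
  = 1 − 192/210 = 1 − 0.9143 ≈ 0.086

0.086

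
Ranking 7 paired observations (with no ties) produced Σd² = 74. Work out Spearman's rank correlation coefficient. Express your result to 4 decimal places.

ρ = 1 − 6Σd² / [n(n²−1)] = 1 − 6×74 / (7×48)
  = 1 − 444/336 = 1 − 1.32143 ≈ -0.3214

-0.3214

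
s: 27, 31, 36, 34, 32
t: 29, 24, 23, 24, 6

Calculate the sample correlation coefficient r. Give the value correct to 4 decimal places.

-0.2425

n = 5, Σs = 160, Σt = 106, Σs² = 5166, Σt² = 2558, Σst = 3363
nΣst − ΣsΣt = 16815 − 16960 = -145
nΣs² − (Σs)² = 25830 − 25600 = 230; nΣt² − (Σt)² = 12790 − 11236 = 1554
r = -145 / √(230 × 1554) = -145 / 597.8461 ≈ -0.2425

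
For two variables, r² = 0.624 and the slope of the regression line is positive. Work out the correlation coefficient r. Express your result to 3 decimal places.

0.790

|r| = √0.624 = 0.790
The association is positive, so r = 0.790.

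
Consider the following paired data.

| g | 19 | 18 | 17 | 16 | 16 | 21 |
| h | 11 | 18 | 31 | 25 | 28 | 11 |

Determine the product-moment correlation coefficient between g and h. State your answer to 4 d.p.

-0.8626

n = 6, Σg = 107, Σh = 124, Σg² = 1927, Σh² = 2936, Σgh = 2139
nΣgh − ΣgΣh = 12834 − 13268 = -434
nΣg² − (Σg)² = 11562 − 11449 = 113; nΣh² − (Σh)² = 17616 − 15376 = 2240
r = -434 / √(113 × 2240) = -434 / 503.1103 ≈ -0.8626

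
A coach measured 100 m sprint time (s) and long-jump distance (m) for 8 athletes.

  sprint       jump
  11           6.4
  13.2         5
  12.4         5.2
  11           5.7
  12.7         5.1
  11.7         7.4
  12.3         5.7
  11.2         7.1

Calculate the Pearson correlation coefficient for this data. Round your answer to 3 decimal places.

-0.681

n = 8, Σx = 95.5, Σy = 47.6, Σx² = 1144.91, Σy² = 289.16, Σxy = 564.56
nΣxy − ΣxΣy = 4516.48 − 4545.8 = -29.32
nΣx² − (Σx)² = 9159.28 − 9120.25 = 39.03; nΣy² − (Σy)² = 2313.28 − 2265.76 = 47.52
r = -29.32 / √(39.03 × 47.52) = -29.32 / 43.0663 ≈ -0.681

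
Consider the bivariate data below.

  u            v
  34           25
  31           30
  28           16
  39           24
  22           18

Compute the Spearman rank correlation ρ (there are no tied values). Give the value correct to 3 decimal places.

Rank u: 4, 3, 2, 5, 1
Rank v: 4, 5, 1, 3, 2
d = rank(u) − rank(v): 0, -2, 1, 2, -1; Σd² = 10
ρ = 1 − 6Σd² / [n(n²−1)] = 1 − 6×10 / (5×24) = 1 − 60/120 ≈ 0.500

0.500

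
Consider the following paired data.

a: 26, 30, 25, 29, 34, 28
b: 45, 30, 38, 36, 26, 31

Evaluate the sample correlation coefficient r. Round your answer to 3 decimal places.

n = 6, Σa = 172, Σb = 206, Σa² = 4982, Σb² = 7302, Σab = 5816
nΣab − ΣaΣb = 34896 − 35432 = -536
nΣa² − (Σa)² = 29892 − 29584 = 308; nΣb² − (Σb)² = 43812 − 42436 = 1376
r = -536 / √(308 × 1376) = -536 / 651.0054 ≈ -0.823

-0.823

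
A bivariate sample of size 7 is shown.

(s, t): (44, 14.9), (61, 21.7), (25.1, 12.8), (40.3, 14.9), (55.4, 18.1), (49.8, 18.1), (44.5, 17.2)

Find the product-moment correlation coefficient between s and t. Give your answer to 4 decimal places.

0.9328

n = 7, Σs = 320.1, Σt = 117.7, Σs² = 15440.55, Σt² = 2029.81, Σst = 5570.57
nΣst − ΣsΣt = 38993.99 − 37675.77 = 1318.22
nΣs² − (Σs)² = 108083.85 − 102464.01 = 5619.84; nΣt² − (Σt)² = 14208.67 − 13853.29 = 355.38
r = 1318.22 / √(5619.84 × 355.38) = 1318.22 / 1413.2157 ≈ 0.9328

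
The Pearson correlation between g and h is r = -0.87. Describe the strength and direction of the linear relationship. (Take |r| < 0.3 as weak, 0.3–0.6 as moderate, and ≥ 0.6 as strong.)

r = -0.87 < 0 so the relationship is negative.
|r| = 0.87, which falls in the strong range.

strong negative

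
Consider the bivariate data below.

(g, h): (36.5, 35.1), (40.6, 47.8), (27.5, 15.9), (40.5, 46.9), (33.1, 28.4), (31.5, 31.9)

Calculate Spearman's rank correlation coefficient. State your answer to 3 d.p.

Rank g: 4, 6, 1, 5, 3, 2
Rank h: 4, 6, 1, 5, 2, 3
d = rank(g) − rank(h): 0, 0, 0, 0, 1, -1; Σd² = 2
ρ = 1 − 6Σd² / [n(n²−1)] = 1 − 6×2 / (6×35) = 1 − 12/210 ≈ 0.943

0.943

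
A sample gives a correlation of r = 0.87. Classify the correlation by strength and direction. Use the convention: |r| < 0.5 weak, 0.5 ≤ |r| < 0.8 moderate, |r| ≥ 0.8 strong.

r = 0.87 > 0 so the relationship is positive.
|r| = 0.87, which falls in the strong range.

strong positive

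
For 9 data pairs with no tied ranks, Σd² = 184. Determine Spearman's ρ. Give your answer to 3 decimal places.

-0.533

ρ = 1 − 6Σd² / [n(n²−1)] = 1 − 6×184 / (9×80)
  = 1 − 1104/720 = 1 − 1.5333 ≈ -0.533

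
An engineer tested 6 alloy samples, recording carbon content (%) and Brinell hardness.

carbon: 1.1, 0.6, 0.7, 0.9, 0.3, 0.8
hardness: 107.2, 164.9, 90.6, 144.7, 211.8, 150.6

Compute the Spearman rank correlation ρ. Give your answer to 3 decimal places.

Rank carbon: 6, 2, 3, 5, 1, 4
Rank hardness: 2, 5, 1, 3, 6, 4
d = rank(carbon) − rank(hardness): 4, -3, 2, 2, -5, 0; Σd² = 58
ρ = 1 − 6Σd² / [n(n²−1)] = 1 − 6×58 / (6×35) = 1 − 348/210 ≈ -0.657

-0.657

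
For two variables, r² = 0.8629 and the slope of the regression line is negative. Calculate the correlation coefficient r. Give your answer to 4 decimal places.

-0.9289

|r| = √0.8629 = 0.9289
The association is negative, so r = −0.9289.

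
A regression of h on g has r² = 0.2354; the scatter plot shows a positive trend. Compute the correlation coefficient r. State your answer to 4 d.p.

|r| = √0.2354 = 0.4852
The association is positive, so r = 0.4852.

0.4852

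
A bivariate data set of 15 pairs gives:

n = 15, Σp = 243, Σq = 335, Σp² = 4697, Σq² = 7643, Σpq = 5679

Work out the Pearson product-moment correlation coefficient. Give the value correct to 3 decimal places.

r = (nΣpq − ΣpΣq) / √[(nΣp² − (Σp)²)(nΣq² − (Σq)²)]
Numerator: 15×5679 − 243×335 = 3780
Denominator: √[(70455 − 59049)(114645 − 112225)] = √[11406 × 2420] = 5253.8100
r = 3780 / 5253.8100 ≈ 0.719

0.719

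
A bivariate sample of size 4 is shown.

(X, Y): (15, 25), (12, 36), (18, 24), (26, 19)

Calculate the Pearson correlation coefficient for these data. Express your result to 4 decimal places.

-0.8732

n = 4, ΣX = 71, ΣY = 104, ΣX² = 1369, ΣY² = 2858, ΣXY = 1733
nΣXY − ΣXΣY = 6932 − 7384 = -452
nΣX² − (ΣX)² = 5476 − 5041 = 435; nΣY² − (ΣY)² = 11432 − 10816 = 616
r = -452 / √(435 × 616) = -452 / 517.6485 ≈ -0.8732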